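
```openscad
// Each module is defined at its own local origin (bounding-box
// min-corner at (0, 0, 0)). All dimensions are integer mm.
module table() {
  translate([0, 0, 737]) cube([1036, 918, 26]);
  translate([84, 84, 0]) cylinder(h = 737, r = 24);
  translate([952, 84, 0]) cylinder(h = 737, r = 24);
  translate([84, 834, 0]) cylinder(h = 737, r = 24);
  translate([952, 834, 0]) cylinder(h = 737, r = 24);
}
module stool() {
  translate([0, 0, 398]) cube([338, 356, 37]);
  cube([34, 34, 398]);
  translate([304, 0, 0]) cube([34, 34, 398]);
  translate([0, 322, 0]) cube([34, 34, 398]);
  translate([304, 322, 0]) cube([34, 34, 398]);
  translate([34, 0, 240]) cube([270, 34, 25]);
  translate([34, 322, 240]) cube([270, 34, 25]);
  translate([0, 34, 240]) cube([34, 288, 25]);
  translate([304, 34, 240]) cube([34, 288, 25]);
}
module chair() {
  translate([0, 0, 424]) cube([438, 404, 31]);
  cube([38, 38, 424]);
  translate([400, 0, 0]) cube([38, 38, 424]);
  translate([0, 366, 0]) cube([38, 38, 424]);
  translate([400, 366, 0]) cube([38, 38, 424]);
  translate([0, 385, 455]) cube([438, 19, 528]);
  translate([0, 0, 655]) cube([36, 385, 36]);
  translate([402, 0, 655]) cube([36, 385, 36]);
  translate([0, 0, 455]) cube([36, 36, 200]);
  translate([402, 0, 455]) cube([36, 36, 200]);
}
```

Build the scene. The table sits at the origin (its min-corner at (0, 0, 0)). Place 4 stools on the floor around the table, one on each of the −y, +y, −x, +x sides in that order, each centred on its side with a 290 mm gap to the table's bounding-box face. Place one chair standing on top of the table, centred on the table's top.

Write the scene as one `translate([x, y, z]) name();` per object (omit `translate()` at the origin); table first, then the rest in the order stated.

table();
translate([349, -646, 0]) stool();
translate([349, 1208, 0]) stool();
translate([-628, 281, 0]) stool();
translate([1326, 281, 0]) stool();
translate([299, 257, 763]) chair();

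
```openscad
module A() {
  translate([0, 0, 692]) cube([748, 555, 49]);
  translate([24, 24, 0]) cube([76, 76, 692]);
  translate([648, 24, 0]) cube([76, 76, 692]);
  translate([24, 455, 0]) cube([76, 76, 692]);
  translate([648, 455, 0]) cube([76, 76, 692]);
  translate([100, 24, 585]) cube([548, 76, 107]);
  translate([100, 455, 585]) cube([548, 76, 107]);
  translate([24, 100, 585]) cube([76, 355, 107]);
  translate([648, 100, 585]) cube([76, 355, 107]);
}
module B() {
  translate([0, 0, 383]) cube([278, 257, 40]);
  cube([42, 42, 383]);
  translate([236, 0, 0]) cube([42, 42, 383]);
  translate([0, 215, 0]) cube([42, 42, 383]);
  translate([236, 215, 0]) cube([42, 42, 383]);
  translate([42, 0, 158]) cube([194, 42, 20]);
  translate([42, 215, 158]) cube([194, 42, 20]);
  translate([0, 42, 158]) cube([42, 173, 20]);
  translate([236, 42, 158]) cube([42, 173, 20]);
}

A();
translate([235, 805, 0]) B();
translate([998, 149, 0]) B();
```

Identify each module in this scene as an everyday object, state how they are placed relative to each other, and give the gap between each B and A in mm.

A is a table. B is a stool. Two stools sit around the table at the +y, +x sides. The gap between each stool and the table is 250 mm.

Each stool's nearest face is 250 mm from the table's bounding box.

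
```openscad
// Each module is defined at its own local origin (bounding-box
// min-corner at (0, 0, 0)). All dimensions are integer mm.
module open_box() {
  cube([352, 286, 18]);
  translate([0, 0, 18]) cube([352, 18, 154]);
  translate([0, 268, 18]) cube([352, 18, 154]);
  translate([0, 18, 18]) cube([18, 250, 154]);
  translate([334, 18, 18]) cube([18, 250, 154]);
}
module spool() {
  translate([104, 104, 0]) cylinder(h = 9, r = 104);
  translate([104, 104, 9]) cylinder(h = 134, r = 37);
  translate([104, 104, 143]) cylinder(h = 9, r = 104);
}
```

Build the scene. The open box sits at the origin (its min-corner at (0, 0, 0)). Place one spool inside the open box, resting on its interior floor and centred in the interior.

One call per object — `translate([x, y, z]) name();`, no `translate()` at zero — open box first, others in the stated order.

open_box();
translate([72, 39, 18]) spool();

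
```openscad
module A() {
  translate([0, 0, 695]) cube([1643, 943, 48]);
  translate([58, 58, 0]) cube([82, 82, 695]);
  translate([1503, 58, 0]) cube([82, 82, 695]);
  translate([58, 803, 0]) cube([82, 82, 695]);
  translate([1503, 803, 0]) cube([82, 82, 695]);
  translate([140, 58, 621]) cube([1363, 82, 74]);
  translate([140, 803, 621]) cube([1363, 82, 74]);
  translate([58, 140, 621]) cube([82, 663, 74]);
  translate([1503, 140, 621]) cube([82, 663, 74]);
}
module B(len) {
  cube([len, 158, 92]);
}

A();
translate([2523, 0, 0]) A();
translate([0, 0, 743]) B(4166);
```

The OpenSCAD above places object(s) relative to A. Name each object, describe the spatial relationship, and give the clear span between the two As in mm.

Second table starts at x = 2523; first ends at x = 1643; clear span = 2523 − 1643 = 880 mm.

A is a table. B is a beam. A beam spans the tops of two tables. The clear span between the two tables is 880 mm.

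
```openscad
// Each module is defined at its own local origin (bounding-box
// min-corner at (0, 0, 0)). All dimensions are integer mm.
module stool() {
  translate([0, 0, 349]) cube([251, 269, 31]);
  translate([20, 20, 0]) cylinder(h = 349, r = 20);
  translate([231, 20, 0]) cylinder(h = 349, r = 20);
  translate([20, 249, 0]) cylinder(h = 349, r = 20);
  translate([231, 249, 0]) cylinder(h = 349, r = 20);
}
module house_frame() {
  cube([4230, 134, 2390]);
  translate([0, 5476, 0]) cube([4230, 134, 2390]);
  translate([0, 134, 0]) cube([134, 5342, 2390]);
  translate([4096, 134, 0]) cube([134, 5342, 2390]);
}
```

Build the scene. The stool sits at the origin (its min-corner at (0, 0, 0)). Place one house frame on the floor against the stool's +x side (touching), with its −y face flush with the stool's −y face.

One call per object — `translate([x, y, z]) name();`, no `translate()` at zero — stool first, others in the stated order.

stool();
translate([251, 0, 0]) house_frame();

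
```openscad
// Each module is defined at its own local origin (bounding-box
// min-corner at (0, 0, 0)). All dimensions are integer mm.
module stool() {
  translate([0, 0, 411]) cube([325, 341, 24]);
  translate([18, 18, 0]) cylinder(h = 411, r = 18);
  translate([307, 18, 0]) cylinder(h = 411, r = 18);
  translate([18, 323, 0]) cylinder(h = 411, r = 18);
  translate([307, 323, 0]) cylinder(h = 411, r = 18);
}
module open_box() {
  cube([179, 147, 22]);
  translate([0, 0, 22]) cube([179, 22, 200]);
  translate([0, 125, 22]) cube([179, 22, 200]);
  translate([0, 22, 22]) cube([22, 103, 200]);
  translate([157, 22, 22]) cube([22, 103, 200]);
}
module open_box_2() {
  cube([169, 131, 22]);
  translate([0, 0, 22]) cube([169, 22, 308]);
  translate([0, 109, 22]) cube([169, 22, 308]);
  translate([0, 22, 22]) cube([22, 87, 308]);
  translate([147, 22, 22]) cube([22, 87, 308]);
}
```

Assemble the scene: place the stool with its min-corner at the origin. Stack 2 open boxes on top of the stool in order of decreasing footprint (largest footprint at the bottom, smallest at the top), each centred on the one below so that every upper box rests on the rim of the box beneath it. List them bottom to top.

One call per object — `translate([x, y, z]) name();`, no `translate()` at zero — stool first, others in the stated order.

stool();
translate([73, 97, 435]) open_box();
translate([78, 105, 657]) open_box_2();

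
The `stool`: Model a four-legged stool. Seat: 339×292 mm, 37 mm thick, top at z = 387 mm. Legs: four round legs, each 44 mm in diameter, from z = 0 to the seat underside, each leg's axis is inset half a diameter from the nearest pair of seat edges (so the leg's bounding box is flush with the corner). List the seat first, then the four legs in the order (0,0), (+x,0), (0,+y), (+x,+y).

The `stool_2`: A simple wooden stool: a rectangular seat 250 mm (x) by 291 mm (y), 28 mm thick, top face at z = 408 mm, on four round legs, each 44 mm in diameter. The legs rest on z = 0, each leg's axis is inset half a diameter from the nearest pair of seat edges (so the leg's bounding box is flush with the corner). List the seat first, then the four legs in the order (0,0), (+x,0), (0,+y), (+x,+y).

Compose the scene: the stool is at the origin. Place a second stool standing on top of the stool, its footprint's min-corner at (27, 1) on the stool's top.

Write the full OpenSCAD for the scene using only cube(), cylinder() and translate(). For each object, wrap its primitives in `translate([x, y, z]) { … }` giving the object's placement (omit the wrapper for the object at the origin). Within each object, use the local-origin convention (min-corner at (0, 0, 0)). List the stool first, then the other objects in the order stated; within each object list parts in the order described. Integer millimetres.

translate([0, 0, 350]) cube([339, 292, 37]);
translate([22, 22, 0]) cylinder(h = 350, r = 22);
translate([317, 22, 0]) cylinder(h = 350, r = 22);
translate([22, 270, 0]) cylinder(h = 350, r = 22);
translate([317, 270, 0]) cylinder(h = 350, r = 22);
translate([27, 1, 387]) {
  translate([0, 0, 380]) cube([250, 291, 28]);
  translate([22, 22, 0]) cylinder(h = 380, r = 22);
  translate([228, 22, 0]) cylinder(h = 380, r = 22);
  translate([22, 269, 0]) cylinder(h = 380, r = 22);
  translate([228, 269, 0]) cylinder(h = 380, r = 22);
}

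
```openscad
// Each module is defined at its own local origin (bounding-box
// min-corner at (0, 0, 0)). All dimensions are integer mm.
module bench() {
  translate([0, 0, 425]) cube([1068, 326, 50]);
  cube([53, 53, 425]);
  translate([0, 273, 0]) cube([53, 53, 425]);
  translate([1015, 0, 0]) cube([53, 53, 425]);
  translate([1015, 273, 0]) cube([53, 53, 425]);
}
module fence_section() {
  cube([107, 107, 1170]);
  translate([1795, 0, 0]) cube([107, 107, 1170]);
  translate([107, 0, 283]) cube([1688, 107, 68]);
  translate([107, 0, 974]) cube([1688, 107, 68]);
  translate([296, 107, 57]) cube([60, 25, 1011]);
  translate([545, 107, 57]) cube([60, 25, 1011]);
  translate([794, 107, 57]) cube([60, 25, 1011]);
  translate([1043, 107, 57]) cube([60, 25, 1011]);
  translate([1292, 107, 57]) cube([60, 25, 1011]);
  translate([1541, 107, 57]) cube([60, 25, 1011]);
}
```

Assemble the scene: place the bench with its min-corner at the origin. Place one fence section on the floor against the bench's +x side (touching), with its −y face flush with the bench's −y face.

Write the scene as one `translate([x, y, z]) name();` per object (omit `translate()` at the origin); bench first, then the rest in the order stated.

bench();
translate([1068, 0, 0]) fence_section();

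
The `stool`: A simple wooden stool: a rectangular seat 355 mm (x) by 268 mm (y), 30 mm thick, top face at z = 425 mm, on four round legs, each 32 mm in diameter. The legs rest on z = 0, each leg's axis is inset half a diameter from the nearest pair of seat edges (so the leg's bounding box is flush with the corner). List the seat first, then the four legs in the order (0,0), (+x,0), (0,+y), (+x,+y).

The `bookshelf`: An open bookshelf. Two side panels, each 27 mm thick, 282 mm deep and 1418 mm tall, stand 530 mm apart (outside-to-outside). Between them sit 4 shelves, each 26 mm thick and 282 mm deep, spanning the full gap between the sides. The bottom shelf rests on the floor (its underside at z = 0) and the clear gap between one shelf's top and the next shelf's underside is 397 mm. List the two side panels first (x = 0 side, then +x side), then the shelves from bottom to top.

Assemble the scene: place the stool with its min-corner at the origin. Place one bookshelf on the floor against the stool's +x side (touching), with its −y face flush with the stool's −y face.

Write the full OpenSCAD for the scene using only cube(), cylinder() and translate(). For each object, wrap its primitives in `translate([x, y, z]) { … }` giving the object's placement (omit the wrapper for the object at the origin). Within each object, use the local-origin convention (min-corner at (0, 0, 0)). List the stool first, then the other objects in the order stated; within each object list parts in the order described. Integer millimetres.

translate([0, 0, 395]) cube([355, 268, 30]);
translate([16, 16, 0]) cylinder(h = 395, r = 16);
translate([339, 16, 0]) cylinder(h = 395, r = 16);
translate([16, 252, 0]) cylinder(h = 395, r = 16);
translate([339, 252, 0]) cylinder(h = 395, r = 16);
translate([355, 0, 0]) {
  cube([27, 282, 1418]);
  translate([503, 0, 0]) cube([27, 282, 1418]);
  translate([27, 0, 0]) cube([476, 282, 26]);
  translate([27, 0, 423]) cube([476, 282, 26]);
  translate([27, 0, 846]) cube([476, 282, 26]);
  translate([27, 0, 1269]) cube([476, 282, 26]);
}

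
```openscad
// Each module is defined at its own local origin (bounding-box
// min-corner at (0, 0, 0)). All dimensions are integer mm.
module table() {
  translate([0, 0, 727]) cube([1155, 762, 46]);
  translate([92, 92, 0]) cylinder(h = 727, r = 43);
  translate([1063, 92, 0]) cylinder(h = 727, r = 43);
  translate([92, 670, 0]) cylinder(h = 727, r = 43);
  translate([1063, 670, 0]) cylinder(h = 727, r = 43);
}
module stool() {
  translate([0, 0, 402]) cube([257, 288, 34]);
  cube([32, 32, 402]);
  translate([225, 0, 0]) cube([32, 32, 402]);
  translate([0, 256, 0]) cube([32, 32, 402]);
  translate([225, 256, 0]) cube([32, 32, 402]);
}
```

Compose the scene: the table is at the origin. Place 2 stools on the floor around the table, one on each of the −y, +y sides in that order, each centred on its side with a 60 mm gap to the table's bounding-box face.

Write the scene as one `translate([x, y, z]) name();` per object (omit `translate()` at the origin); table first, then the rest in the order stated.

table();
translate([449, -348, 0]) stool();
translate([449, 822, 0]) stool();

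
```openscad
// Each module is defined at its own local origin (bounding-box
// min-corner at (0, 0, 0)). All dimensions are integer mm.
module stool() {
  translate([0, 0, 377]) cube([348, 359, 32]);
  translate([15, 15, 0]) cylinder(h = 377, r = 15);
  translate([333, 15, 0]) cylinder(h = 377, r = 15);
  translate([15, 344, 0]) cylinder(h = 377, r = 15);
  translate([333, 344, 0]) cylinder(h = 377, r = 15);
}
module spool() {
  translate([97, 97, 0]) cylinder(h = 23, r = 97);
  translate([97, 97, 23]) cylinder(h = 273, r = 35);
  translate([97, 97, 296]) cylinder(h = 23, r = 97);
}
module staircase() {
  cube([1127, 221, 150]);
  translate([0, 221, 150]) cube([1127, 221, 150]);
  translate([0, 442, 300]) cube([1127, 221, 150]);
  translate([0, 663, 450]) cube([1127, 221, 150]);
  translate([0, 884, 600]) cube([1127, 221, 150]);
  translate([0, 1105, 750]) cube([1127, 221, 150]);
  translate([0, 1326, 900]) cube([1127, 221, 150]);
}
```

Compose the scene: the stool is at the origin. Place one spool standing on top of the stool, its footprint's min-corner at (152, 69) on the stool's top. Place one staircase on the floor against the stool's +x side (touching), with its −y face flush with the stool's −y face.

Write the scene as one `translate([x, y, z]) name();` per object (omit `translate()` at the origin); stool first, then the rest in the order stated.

stool();
translate([152, 69, 409]) spool();
translate([348, 0, 0]) staircase();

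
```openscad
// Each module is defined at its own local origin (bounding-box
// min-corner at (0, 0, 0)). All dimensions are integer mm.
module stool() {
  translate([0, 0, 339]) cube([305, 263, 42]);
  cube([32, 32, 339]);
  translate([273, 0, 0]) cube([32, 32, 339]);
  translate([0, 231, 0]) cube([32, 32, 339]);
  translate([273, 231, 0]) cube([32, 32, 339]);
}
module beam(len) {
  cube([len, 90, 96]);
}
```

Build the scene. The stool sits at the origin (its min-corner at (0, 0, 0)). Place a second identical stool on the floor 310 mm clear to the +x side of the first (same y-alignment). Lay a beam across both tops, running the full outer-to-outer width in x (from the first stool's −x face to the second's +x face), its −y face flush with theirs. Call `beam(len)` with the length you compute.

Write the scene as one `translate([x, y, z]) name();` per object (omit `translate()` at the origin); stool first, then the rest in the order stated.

stool();
translate([615, 0, 0]) stool();
translate([0, 0, 381]) beam(920);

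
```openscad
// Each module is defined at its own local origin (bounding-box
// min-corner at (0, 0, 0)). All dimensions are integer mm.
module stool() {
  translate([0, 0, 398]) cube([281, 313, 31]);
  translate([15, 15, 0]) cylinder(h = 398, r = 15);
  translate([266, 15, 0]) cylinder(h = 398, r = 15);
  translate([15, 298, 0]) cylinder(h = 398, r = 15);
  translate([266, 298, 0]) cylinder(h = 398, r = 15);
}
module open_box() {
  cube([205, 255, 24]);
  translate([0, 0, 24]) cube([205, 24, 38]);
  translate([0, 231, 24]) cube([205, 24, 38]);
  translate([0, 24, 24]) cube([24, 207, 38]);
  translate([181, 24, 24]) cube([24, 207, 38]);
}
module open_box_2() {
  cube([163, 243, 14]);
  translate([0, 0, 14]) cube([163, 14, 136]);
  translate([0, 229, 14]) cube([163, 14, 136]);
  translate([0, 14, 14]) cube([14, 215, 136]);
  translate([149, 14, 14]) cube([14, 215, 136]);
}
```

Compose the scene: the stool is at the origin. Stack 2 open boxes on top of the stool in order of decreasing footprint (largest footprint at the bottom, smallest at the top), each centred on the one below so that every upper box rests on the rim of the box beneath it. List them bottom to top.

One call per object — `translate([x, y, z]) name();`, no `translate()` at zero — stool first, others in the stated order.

stool();
translate([38, 29, 429]) open_box();
translate([59, 35, 491]) open_box_2();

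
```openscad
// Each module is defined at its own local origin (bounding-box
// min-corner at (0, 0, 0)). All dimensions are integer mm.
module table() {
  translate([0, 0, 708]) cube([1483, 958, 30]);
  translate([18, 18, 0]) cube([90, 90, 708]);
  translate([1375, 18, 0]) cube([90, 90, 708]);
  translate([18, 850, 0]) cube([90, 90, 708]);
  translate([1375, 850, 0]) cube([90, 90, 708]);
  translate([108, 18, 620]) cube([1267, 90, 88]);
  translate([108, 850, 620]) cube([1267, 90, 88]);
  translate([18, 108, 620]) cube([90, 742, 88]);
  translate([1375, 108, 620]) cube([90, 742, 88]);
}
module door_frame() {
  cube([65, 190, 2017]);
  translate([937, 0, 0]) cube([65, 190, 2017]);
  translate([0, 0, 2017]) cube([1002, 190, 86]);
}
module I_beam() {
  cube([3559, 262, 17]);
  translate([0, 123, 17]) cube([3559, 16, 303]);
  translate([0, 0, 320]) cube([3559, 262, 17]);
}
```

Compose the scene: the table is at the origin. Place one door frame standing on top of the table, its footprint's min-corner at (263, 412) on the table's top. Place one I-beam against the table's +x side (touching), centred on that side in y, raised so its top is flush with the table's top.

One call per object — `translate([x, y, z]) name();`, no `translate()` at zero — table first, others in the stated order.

table();
translate([263, 412, 738]) door_frame();
translate([1483, 348, 401]) I_beam();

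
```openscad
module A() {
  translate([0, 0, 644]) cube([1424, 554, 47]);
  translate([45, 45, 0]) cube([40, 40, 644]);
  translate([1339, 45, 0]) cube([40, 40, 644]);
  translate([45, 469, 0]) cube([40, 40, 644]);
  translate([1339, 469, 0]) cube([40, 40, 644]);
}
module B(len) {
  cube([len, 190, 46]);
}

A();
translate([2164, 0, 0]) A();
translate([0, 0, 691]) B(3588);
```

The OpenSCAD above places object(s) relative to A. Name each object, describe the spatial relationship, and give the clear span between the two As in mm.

A is a table. B is a beam. A beam spans the tops of two tables. The clear span between the two tables is 740 mm.

Second table starts at x = 2164; first ends at x = 1424; clear span = 2164 − 1424 = 740 mm.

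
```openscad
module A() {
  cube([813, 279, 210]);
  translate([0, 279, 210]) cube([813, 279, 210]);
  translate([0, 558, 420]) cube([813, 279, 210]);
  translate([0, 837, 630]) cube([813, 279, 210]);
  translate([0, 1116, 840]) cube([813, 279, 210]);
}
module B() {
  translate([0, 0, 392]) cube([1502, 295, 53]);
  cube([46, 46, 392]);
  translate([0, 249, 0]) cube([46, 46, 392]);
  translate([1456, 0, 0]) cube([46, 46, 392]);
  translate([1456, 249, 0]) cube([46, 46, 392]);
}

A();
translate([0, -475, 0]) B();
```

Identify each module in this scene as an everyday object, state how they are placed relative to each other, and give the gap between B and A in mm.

A is a staircase. B is a bench. The bench is on the floor beside the staircase on its −y side. The gap between the bench and the staircase is 180 mm.

The bench's nearest face is 180 mm from the staircase's −y face.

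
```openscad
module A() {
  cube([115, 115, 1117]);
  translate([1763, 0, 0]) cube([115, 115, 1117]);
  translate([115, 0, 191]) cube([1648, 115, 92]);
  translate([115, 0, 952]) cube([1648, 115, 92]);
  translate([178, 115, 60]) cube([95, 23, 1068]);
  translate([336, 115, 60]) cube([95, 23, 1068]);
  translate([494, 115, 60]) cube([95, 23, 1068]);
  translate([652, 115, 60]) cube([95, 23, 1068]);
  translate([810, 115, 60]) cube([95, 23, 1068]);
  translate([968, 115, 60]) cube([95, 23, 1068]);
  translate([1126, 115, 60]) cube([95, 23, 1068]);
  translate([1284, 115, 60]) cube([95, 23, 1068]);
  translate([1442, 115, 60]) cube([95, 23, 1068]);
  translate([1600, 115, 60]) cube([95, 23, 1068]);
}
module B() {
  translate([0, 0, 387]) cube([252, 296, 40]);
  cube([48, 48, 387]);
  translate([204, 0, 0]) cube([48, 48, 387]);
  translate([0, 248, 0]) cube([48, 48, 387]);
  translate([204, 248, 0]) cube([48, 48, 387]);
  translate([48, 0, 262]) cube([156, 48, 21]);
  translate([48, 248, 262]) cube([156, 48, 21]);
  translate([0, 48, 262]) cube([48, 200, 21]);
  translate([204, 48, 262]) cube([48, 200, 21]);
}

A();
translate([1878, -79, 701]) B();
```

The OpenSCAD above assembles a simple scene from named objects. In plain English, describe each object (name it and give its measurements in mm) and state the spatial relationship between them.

A is a fence section. Two 115×115 mm posts, 1117 mm tall, stand on the floor with a clear span of 1648 mm between their inner faces. Two horizontal rails of 115×92 mm section span the gap between the posts with their undersides at z = 191 mm and z = 952 mm, flush with the posts' −y face. 10 pickets, each 95 mm wide, 23 mm thick and 1068 mm tall, are fixed to the +y face of the rails with their bottoms at z = 60 mm, evenly spaced across the span with equal gaps (rounded down to the nearest mm) at the −x end and between each pair — any rounding remainder accumulates at the +x end.

B is a four-legged stool. The seat is 252×296 mm, 40 mm thick, top at z = 427 mm. It stands on four square legs, each 48×48 mm in cross-section, from z = 0 to the seat underside, each flush with a corner of the seat. Four stretchers, 48 mm wide and 21 mm tall, connect adjacent legs with their undersides at z = 262 mm, each running between the inner faces of the legs it joins and aligned with the legs' outer faces on the other axis.

The stool is beside the fence section with their tops flush at z = 1128.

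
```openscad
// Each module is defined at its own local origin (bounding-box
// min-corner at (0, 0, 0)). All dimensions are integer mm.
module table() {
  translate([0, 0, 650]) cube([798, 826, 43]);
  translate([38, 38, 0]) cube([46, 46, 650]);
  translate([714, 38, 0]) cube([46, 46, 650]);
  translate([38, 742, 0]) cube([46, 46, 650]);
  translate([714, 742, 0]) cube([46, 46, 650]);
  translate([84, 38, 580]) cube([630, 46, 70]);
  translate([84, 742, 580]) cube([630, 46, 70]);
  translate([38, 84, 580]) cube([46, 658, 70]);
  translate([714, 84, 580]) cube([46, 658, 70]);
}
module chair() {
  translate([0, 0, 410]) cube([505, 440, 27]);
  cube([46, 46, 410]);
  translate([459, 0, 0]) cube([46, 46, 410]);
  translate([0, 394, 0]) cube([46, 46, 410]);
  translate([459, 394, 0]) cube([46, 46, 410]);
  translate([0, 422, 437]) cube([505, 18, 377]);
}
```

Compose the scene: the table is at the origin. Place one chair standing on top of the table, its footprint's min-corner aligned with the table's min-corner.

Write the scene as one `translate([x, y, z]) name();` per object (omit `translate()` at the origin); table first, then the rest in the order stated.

table();
translate([0, 0, 693]) chair();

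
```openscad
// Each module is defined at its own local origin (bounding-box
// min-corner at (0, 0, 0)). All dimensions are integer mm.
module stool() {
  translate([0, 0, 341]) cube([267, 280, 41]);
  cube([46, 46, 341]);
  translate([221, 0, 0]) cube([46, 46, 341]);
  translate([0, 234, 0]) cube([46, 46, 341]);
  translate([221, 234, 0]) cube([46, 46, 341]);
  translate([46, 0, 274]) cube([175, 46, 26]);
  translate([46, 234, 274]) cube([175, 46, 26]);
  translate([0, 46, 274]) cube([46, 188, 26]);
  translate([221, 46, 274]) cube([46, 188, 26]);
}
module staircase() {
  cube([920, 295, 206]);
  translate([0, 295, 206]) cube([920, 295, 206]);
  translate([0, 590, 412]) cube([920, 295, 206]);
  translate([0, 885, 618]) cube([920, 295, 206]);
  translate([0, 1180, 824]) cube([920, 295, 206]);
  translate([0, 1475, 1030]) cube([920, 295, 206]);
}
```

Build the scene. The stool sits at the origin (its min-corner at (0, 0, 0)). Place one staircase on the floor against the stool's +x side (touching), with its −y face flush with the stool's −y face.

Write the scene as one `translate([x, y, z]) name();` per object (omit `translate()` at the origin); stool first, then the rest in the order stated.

stool();
translate([267, 0, 0]) staircase();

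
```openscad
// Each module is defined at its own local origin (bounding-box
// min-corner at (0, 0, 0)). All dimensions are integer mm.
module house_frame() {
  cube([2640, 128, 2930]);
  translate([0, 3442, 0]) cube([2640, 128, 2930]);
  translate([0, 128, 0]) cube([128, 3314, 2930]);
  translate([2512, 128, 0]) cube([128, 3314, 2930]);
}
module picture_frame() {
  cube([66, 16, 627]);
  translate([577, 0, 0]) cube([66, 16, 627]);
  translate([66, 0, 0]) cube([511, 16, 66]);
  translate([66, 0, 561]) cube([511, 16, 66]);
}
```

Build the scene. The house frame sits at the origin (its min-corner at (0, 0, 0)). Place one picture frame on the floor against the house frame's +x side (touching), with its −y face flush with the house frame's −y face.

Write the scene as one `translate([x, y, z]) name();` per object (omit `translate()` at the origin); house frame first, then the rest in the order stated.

house_frame();
translate([2640, 0, 0]) picture_frame();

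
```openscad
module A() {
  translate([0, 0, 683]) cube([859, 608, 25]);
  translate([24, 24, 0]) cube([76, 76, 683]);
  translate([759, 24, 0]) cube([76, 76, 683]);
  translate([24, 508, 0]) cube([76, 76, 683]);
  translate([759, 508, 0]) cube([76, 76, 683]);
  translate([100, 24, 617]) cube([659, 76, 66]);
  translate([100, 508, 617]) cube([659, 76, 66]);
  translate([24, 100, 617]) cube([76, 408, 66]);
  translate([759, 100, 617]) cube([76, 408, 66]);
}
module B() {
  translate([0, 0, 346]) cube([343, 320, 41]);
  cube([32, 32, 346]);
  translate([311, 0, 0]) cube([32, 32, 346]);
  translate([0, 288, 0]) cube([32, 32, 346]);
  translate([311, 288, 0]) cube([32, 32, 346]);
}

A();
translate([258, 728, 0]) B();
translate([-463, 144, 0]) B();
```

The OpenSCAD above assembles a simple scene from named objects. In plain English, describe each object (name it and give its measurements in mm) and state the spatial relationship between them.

A is a table: top 859 mm (x) × 608 mm (y), 25 mm thick, upper face at z = 708 mm, on four 76×76 mm square legs, each inset 24 mm from the nearest pair of top edges, running from z = 0 to the bottom of the top. Four apron rails, 76 mm thick and 66 mm tall, run between adjacent legs with their top edges flush with the underside of the top and their outer faces flush with the legs' outer faces.

B is a four-legged stool. The seat is a 343×320×41 mm slab whose top surface is at z = 387 mm; four square legs, each 32×32 mm in cross-section, run from the floor (z = 0) to the underside of the seat, each flush with a corner of the seat.

Two stools sit around the table at the +y, −x sides.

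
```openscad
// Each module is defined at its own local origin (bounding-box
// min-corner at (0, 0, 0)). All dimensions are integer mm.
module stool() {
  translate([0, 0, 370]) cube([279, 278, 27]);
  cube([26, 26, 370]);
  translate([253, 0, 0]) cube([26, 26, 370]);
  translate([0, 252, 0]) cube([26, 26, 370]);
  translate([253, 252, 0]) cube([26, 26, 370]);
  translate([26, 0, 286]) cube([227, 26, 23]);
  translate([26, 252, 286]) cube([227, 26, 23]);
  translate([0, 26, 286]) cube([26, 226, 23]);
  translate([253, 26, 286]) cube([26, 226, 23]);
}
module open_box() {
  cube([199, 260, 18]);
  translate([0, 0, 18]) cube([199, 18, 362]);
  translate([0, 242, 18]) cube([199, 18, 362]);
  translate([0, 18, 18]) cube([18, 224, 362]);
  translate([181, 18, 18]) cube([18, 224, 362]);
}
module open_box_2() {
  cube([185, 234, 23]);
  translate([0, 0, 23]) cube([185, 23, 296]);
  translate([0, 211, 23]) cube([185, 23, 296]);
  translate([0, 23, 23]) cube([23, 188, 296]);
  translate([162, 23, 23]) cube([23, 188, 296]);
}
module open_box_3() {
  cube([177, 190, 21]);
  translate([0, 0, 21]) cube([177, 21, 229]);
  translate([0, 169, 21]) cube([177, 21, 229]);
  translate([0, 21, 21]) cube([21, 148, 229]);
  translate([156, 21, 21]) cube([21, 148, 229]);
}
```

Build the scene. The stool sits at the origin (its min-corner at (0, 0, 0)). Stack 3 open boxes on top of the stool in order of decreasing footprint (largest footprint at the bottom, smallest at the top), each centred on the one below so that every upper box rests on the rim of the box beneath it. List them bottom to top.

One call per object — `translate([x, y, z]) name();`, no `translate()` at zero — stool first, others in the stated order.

stool();
translate([40, 9, 397]) open_box();
translate([47, 22, 777]) open_box_2();
translate([51, 44, 1096]) open_box_3();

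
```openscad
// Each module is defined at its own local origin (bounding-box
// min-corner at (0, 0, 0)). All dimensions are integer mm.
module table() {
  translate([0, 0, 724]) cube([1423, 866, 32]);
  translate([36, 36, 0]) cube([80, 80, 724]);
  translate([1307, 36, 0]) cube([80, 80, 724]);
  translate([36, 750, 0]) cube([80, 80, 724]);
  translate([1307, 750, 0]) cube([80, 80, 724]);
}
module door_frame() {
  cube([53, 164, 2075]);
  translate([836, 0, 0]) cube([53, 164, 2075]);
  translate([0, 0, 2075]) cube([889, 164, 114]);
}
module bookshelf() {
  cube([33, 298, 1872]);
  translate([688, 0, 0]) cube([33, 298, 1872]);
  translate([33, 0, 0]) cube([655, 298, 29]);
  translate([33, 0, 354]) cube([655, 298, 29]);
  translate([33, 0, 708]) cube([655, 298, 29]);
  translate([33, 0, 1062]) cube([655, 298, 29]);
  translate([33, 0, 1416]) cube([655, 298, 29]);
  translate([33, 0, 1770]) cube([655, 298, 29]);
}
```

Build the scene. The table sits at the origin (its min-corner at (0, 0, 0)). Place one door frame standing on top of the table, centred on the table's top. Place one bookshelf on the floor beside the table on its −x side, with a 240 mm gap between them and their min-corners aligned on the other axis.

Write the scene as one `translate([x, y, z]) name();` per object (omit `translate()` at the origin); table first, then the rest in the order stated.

table();
translate([267, 351, 756]) door_frame();
translate([-961, 0, 0]) bookshelf();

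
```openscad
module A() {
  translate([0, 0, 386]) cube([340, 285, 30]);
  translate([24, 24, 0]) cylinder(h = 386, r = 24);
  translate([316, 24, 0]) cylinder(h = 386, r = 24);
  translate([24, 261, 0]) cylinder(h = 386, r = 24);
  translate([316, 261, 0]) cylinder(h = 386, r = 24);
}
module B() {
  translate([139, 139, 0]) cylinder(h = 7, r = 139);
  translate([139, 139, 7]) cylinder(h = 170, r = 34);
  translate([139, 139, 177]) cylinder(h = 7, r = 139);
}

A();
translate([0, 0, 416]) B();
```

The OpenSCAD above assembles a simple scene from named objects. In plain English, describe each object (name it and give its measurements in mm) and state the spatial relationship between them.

A is a four-legged stool. The seat is a 340×285×30 mm slab whose top surface is at z = 416 mm; four round legs, each 48 mm in diameter, run from the floor (z = 0) to the underside of the seat, each leg's axis is inset half a diameter from the nearest pair of seat edges (so the leg's bounding box is flush with the corner).

B is a spool: two coaxial disc flanges of radius 139 mm and thickness 7 mm, joined by a core cylinder of radius 34 mm and height 170 mm. The lower flange rests on z = 0 and the three cylinders share a vertical axis.

The spool is on top of the stool.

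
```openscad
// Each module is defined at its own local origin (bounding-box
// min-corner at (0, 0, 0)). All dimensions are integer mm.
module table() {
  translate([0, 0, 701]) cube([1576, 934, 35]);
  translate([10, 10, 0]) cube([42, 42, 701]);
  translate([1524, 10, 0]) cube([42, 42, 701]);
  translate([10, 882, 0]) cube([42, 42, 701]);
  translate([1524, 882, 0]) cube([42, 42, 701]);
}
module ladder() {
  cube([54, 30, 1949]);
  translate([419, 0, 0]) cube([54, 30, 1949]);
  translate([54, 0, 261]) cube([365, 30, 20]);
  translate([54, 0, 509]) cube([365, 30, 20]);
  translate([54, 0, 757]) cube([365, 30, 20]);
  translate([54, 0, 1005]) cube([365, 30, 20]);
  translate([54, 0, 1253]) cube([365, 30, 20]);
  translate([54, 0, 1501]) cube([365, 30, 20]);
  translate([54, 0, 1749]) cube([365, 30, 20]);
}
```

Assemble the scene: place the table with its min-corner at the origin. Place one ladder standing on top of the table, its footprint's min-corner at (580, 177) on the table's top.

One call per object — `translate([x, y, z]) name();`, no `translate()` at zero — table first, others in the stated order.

table();
translate([580, 177, 736]) ladder();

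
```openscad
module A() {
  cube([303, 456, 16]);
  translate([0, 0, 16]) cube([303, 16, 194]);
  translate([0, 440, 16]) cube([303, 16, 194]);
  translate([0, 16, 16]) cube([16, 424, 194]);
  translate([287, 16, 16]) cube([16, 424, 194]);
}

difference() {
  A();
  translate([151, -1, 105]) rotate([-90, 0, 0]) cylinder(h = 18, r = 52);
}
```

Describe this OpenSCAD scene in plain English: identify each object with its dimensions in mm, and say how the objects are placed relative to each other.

A is an open-topped rectangular box: outside dimensions 303×456×210 mm, with a uniform wall and base thickness of 16 mm. The base is a full 303×456 slab on the floor; four walls sit on top of the base. The front and back walls (the −y and +y sides) span the full width; the two side walls fit between them.

The open box has a circular hole of radius 52 mm through its front wall, centred at (x = 151, z = 105).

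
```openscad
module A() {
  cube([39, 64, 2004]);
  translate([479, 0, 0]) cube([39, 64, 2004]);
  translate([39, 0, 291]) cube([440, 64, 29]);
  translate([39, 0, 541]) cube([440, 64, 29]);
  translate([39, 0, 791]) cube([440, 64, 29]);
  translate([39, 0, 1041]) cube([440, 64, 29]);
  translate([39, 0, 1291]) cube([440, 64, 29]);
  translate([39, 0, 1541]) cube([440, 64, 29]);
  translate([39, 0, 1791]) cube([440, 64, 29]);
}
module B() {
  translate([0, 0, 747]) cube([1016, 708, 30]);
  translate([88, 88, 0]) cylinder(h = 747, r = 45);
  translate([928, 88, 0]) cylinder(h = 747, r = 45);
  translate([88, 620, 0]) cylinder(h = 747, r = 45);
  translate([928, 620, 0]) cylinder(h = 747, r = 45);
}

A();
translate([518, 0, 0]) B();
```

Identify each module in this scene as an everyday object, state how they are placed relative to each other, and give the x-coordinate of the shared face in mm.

The ladder's +x face and the table's −x face are both at x = 518 mm.

A is a ladder. B is a table. The table is against the ladder's +x side, with their −y faces flush. The x-coordinate of the shared face is 518 mm.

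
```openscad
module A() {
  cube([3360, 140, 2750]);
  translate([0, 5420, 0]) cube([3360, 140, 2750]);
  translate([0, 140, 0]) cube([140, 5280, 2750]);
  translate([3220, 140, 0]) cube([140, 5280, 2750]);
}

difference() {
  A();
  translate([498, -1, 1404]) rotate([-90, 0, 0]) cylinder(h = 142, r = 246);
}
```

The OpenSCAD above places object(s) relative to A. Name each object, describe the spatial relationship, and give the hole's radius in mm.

The subtracted cylinder has r = 246 mm.

A is a house frame. The house frame has a circular hole through its front wall. The hole's radius is 246 mm.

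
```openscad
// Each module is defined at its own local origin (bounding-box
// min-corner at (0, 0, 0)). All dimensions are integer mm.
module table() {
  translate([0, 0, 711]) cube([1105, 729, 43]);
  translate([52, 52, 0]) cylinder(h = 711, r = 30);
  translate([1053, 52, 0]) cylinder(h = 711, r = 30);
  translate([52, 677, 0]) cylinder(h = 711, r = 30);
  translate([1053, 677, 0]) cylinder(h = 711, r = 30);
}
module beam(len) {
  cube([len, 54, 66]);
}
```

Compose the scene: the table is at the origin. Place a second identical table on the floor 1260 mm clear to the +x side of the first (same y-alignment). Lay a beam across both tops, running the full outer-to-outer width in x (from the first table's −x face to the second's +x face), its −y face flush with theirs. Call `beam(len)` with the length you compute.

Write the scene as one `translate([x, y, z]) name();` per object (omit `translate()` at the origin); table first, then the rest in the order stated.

table();
translate([2365, 0, 0]) table();
translate([0, 0, 754]) beam(3470);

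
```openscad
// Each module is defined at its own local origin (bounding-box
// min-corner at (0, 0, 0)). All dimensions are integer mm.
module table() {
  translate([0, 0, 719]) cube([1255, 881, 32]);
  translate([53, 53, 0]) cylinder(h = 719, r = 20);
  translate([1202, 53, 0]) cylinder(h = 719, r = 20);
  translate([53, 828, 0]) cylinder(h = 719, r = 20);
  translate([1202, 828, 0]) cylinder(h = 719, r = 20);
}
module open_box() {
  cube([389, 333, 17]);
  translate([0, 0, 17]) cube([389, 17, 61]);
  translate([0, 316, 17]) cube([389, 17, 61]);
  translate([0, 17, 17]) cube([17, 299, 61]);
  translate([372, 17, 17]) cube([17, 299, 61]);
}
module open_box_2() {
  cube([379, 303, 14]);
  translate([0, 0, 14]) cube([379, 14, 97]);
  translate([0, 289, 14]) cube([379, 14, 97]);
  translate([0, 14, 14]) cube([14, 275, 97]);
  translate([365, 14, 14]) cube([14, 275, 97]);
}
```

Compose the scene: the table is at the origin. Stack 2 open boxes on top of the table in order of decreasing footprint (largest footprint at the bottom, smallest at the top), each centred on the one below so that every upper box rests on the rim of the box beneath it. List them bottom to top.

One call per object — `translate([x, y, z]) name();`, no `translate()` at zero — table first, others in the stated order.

table();
translate([433, 274, 751]) open_box();
translate([438, 289, 829]) open_box_2();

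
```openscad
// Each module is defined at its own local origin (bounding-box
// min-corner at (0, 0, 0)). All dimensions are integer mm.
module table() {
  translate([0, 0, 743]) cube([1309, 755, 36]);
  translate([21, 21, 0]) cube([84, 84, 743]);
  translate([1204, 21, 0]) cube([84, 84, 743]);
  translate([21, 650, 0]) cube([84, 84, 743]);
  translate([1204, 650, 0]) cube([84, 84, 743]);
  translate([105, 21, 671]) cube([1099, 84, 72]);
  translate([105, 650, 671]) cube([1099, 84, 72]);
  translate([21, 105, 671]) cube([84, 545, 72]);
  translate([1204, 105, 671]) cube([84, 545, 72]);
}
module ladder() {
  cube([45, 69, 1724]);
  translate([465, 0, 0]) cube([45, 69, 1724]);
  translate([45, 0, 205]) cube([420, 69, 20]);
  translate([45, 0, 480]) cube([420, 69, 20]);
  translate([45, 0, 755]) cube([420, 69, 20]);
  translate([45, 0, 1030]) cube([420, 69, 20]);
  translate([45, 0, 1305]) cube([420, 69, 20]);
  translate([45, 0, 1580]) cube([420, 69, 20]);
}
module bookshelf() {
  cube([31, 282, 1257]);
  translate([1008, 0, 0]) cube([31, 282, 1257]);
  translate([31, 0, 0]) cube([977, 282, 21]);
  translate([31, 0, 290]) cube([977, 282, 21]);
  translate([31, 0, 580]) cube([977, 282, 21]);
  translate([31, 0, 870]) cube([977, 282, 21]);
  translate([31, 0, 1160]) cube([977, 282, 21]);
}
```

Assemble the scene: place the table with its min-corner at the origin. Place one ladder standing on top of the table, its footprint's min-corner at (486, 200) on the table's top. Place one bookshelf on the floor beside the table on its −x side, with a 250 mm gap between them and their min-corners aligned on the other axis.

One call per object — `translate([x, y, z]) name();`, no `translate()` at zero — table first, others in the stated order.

table();
translate([486, 200, 779]) ladder();
translate([-1289, 0, 0]) bookshelf();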